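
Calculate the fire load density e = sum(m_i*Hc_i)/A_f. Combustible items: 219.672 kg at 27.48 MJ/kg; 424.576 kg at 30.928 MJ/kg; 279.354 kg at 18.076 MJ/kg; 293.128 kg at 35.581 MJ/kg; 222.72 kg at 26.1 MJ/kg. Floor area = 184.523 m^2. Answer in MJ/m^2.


Total energy = 219.672*27.48 + 424.576*30.928 + 279.354*18.076 + 293.128*35.581 + 222.72*26.1
= 6036.587 + 13131.29 + 5049.603 + 10429.79 + 5812.992
= 40460.26 MJ
e = 40460.26 / 184.523 = 219.27 MJ/m^2

219.27 MJ/m^2


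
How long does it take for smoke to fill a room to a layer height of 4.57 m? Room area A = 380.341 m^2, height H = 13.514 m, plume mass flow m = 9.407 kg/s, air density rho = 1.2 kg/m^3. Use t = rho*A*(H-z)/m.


H - z = 8.944 m
t = 1.2 * 380.341 * 8.944 / 9.407 = 433.95 s

433.95 s


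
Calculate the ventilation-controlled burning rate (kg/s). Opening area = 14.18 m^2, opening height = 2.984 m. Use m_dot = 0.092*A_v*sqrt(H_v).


sqrt(H_v) = 1.7274
m_dot = 0.092 * 14.18 * 1.7274 = 2.2535 kg/s

2.2535 kg/s


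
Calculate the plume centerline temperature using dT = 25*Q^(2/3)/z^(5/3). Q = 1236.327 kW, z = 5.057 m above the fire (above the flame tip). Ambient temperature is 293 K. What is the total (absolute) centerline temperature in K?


Q^(2/3) = 115.19
z^(5/3) = 14.899
dT = 25 * 115.19 / 14.899 = 193.29 K
T = 293 + 193.29 = 486.29 K

486.29 K


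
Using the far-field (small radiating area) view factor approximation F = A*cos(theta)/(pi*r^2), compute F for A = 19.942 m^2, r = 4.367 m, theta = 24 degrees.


cos(24 deg) = 0.91355
pi*r^2 = 59.912
F = 19.942 * 0.91355 / 59.912 = 0.30408

0.30408


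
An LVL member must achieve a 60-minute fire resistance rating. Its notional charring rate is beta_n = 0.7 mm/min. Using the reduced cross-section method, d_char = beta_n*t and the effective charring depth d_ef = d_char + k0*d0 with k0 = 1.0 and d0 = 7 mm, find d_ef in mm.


d_char = 0.7 * 60 = 42 mm
d_ef = 42 + 1.0*7 = 49 mm

49 mm


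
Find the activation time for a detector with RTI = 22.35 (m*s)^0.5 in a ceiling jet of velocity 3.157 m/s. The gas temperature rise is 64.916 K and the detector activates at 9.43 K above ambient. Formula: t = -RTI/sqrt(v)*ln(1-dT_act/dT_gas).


dT_act/dT_gas = 0.14526
ln(1 - 0.14526) = -0.15696
t = -22.35 / sqrt(3.157) * -0.15696 = 1.9744 s

1.9744 s


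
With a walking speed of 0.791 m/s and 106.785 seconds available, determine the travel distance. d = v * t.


d = 0.791 * 106.785 = 84.467 m

84.467 m


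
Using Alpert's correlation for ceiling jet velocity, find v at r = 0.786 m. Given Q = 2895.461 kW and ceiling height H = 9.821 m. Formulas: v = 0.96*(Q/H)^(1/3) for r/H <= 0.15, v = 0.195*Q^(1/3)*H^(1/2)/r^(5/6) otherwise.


r/H = 0.786 / 9.821 = 0.080033
r/H <= 0.15, so v = 0.96*(Q/H)^(1/3)
Q/H = 294.82
(Q/H)^(1/3) = 6.6556
v = 0.96 * 6.6556 = 6.3894 m/s

6.3894 m/s


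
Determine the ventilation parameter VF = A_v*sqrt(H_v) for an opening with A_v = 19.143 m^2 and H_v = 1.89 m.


sqrt(H_v) = 1.3748
VF = 19.143 * 1.3748 = 26.317 m^(5/2)

26.317 m^(5/2)


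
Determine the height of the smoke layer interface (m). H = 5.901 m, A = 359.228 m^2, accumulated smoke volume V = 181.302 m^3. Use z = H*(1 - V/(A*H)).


V/(A*H) = 0.085528
1 - 0.085528 = 0.91447
z = 5.901 * 0.91447 = 5.3963 m

5.3963 m


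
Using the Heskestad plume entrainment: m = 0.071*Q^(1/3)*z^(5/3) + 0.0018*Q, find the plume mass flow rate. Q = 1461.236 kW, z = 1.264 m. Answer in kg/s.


Q^(1/3) = 11.348
z^(5/3) = 1.4777
First term = 0.071 * 11.348 * 1.4777 = 1.1905
Second term = 0.0018 * 1461.236 = 2.6302
m = 3.8208 kg/s

3.8208 kg/s


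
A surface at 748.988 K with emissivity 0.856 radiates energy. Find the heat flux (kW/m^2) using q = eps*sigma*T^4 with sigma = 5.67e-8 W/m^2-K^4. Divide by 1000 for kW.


T^4 = 3.1470e+11
q = 0.856 * 5.67e-8 * 3.1470e+11 / 1000 = 15.274 kW/m^2

15.274 kW/m^2


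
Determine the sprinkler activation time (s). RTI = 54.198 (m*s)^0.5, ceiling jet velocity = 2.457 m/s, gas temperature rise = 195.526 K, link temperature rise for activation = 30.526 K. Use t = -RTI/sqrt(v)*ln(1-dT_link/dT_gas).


dT_link/dT_gas = 0.15612
ln(1 - 0.15612) = -0.16975
t = -54.198 / sqrt(2.457) * -0.16975 = 5.8693 s

5.8693 s


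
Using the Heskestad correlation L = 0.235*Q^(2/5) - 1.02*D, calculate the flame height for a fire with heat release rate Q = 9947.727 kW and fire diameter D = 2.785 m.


Q^(2/5) = 39.727
0.235 * Q^(2/5) = 9.3359
1.02 * D = 2.8407
L = 6.4952 m

6.4952 m


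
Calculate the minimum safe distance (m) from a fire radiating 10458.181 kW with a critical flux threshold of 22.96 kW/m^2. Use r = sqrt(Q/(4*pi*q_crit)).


4*pi*q_crit = 288.52
Q/(4*pi*q_crit) = 36.247
r = sqrt(36.247) = 6.0206 m

6.0206 m


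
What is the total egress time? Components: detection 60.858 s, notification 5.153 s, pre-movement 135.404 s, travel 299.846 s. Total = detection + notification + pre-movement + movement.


Total = 60.858 + 5.153 + 135.404 + 299.846 = 501.261 s

501.261 s


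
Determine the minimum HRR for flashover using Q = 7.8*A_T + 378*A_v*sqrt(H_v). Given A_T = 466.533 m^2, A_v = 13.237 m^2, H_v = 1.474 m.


7.8*A_T = 3639.0
sqrt(H_v) = 1.2141
378*A_v*sqrt(H_v) = 6074.8
Q = 3639.0 + 6074.8 = 9713.7 kW

9713.7 kW


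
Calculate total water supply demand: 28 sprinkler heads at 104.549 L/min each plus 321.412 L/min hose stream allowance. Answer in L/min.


Sprinkler demand = 28 * 104.549 = 2927.372 L/min
Total = 2927.372 + 321.412 = 3248.784 L/min

3248.784 L/min


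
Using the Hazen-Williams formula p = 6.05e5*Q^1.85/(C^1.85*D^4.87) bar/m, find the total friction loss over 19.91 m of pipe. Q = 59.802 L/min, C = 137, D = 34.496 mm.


Q^1.85 = 1936.1
C^1.85 = 8972.9
D^4.87 = 3.0827e+07
p/m = 0.0042346 bar/m
p_total = 0.0042346 * 19.91 = 0.084311 bar

0.084311 bar


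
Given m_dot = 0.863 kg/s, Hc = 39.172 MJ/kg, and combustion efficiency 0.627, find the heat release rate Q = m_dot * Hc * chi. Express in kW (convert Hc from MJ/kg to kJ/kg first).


Hc = 39.172 MJ/kg = 39.172 * 1000 kJ/kg = 39172 kJ/kg
Q = 0.863 kg/s * 39172 kJ/kg * 0.627 = 21196 kW

21196 kW


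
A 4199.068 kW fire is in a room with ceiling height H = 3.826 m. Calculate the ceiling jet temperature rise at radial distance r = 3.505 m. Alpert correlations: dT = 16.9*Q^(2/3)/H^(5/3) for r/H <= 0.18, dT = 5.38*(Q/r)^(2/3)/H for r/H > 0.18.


r/H = 3.505 / 3.826 = 0.91610
r/H > 0.18, so dT = 5.38*(Q/r)^(2/3)/H
Q/r = 1198.0
(Q/r)^(2/3) = 112.80
dT = 5.38 * 112.80 / 3.826 = 158.62 K

158.62 K


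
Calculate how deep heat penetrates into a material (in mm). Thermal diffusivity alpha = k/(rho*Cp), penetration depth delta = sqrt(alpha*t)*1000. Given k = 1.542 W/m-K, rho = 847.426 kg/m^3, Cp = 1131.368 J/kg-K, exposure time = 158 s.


alpha = 1.542 / (847.426 * 1131.368) = 1.6083e-06 m^2/s
alpha * t = 0.00025412
delta = sqrt(0.00025412) * 1000 = 15.941 mm

15.941 mm


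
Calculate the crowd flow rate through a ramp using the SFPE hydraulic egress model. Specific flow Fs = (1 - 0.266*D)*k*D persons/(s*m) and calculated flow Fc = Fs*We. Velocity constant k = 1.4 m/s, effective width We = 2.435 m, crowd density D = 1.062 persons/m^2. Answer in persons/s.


1 - 0.266*D = 1 - 0.266*1.062 = 0.71751
Fs = 0.71751 * 1.4 * 1.062 = 1.0668 persons/(s*m)
Fc = 1.0668 * 2.435 = 2.5976 persons/s

2.5976 persons/s


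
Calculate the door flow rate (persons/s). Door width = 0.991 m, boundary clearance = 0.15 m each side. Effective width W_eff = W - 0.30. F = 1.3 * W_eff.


W_eff = 0.991 - 0.30 = 0.691 m
F = 1.3 * 0.691 = 0.89830 persons/s

0.89830 persons/s


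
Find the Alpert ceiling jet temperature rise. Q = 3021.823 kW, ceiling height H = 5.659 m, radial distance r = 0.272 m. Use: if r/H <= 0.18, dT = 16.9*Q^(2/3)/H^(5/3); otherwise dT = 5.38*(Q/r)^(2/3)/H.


r/H = 0.272 / 5.659 = 0.048065
r/H <= 0.18, so dT = 16.9*Q^(2/3)/H^(5/3)
Q^(2/3) = 209.02
H^(5/3) = 17.971
dT = 16.9 * 209.02 / 17.971 = 196.56 K

196.56 K


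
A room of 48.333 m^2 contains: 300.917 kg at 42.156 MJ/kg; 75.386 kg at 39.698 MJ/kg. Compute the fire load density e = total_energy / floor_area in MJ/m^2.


Total energy = 300.917*42.156 + 75.386*39.698
= 12685.46 + 2992.673
= 15678.13 MJ
e = 15678.13 / 48.333 = 324.38 MJ/m^2

324.38 MJ/m^2


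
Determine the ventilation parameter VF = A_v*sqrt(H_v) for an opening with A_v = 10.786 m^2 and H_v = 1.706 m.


sqrt(H_v) = 1.3061
VF = 10.786 * 1.3061 = 14.088 m^(5/2)

14.088 m^(5/2)


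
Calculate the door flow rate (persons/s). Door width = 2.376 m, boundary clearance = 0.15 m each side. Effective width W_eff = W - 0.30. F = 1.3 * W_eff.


W_eff = 2.376 - 0.30 = 2.076 m
F = 1.3 * 2.076 = 2.6988 persons/s

2.6988 persons/s


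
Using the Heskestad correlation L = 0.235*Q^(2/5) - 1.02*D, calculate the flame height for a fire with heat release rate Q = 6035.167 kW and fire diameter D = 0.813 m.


Q^(2/5) = 32.529
0.235 * Q^(2/5) = 7.6444
1.02 * D = 0.82926
L = 6.8151 m

6.8151 m


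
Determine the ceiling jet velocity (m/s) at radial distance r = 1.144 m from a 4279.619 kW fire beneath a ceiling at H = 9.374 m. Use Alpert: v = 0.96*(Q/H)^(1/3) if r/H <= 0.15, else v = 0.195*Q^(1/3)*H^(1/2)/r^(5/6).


r/H = 1.144 / 9.374 = 0.12204
r/H <= 0.15, so v = 0.96*(Q/H)^(1/3)
Q/H = 456.54
(Q/H)^(1/3) = 7.7000
v = 0.96 * 7.7000 = 7.3920 m/s

7.3920 m/s


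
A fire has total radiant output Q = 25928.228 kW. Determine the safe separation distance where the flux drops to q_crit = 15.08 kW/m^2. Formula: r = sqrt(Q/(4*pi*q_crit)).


4*pi*q_crit = 189.50
Q/(4*pi*q_crit) = 136.82
r = sqrt(136.82) = 11.697 m

11.697 m


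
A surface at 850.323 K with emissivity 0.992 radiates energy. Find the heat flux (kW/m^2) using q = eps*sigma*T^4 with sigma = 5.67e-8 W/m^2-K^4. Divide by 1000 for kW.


T^4 = 5.2280e+11
q = 0.992 * 5.67e-8 * 5.2280e+11 / 1000 = 29.406 kW/m^2

29.406 kW/m^2


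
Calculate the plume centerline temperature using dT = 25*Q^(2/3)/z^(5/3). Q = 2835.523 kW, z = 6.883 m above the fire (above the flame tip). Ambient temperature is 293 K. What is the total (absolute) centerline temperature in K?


Q^(2/3) = 200.33
z^(5/3) = 24.906
dT = 25 * 200.33 / 24.906 = 201.09 K
T = 293 + 201.09 = 494.09 K

494.09 K


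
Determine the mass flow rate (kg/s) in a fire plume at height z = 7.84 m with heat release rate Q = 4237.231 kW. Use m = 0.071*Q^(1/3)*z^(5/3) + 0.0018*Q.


Q^(1/3) = 16.182
z^(5/3) = 30.940
First term = 0.071 * 16.182 * 30.940 = 35.548
Second term = 0.0018 * 4237.231 = 7.6270
m = 43.175 kg/s

43.175 kg/s


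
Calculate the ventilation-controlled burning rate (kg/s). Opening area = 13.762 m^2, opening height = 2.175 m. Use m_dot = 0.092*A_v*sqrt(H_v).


sqrt(H_v) = 1.4748
m_dot = 0.092 * 13.762 * 1.4748 = 1.8672 kg/s

1.8672 kg/s


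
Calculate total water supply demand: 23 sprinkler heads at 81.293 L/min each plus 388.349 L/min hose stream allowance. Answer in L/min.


Sprinkler demand = 23 * 81.293 = 1869.739 L/min
Total = 1869.739 + 388.349 = 2258.088 L/min

2258.088 L/min


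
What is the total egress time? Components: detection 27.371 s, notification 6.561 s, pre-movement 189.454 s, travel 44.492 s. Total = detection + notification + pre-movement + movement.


Total = 27.371 + 6.561 + 189.454 + 44.492 = 267.878 s

267.878 s


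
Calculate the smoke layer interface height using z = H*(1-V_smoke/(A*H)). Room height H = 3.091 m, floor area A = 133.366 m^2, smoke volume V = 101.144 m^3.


V/(A*H) = 0.24536
1 - 0.24536 = 0.75464
z = 3.091 * 0.75464 = 2.3326 m

2.3326 m


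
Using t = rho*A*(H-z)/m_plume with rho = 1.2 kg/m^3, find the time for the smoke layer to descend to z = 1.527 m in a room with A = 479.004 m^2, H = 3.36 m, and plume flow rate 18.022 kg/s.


H - z = 1.833 m
t = 1.2 * 479.004 * 1.833 / 18.022 = 58.463 s

58.463 s


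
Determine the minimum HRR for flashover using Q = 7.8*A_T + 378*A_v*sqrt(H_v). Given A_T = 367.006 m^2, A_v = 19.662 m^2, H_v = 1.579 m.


7.8*A_T = 2862.6
sqrt(H_v) = 1.2566
378*A_v*sqrt(H_v) = 9339.2
Q = 2862.6 + 9339.2 = 12202 kW

12202 kW


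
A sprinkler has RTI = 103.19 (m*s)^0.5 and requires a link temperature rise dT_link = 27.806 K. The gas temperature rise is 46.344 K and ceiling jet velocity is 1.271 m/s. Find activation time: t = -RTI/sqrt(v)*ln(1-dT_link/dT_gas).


dT_link/dT_gas = 0.59999
ln(1 - 0.59999) = -0.91627
t = -103.19 / sqrt(1.271) * -0.91627 = 83.866 s

83.866 s


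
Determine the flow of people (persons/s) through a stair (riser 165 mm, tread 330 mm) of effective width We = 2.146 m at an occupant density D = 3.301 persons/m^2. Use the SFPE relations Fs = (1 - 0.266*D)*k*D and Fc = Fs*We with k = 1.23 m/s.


1 - 0.266*D = 1 - 0.266*3.301 = 0.12193
Fs = 0.12193 * 1.23 * 3.301 = 0.49508 persons/(s*m)
Fc = 0.49508 * 2.146 = 1.0624 persons/s

1.0624 persons/s


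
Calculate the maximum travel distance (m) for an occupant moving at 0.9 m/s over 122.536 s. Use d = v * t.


d = 0.9 * 122.536 = 110.28 m

110.28 m


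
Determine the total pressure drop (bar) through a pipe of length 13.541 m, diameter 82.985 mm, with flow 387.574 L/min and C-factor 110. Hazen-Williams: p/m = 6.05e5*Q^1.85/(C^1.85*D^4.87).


Q^1.85 = 61441
C^1.85 = 5978.3
D^4.87 = 2.2158e+09
p/m = 0.0028061 bar/m
p_total = 0.0028061 * 13.541 = 0.037998 bar

0.037998 bar


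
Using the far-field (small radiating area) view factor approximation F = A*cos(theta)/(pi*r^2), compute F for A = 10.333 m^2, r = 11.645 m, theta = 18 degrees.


cos(18 deg) = 0.95106
pi*r^2 = 426.02
F = 10.333 * 0.95106 / 426.02 = 0.023068

0.023068


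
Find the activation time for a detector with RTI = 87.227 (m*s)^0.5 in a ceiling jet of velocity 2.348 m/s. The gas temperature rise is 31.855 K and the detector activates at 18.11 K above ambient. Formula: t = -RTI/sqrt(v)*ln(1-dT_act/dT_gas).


dT_act/dT_gas = 0.56851
ln(1 - 0.56851) = -0.84052
t = -87.227 / sqrt(2.348) * -0.84052 = 47.846 s

47.846 s


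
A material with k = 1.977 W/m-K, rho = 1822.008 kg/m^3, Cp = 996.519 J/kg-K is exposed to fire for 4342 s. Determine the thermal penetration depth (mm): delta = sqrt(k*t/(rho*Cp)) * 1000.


alpha = 1.977 / (1822.008 * 996.519) = 1.0889e-06 m^2/s
alpha * t = 0.0047278
delta = sqrt(0.0047278) * 1000 = 68.759 mm

68.759 mm


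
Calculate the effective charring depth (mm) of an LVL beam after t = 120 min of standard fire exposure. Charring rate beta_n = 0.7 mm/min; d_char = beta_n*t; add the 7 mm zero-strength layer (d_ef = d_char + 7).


d_char = 0.7 * 120 = 84 mm
d_ef = 84 + 1.0*7 = 91 mm

91 mm


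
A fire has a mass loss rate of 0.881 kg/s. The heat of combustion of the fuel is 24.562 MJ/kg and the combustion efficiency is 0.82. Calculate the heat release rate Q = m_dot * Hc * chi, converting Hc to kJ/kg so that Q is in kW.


Hc = 24.562 MJ/kg = 24.562 * 1000 kJ/kg = 24562 kJ/kg
Q = 0.881 kg/s * 24562 kJ/kg * 0.82 = 17744 kW

17744 kW


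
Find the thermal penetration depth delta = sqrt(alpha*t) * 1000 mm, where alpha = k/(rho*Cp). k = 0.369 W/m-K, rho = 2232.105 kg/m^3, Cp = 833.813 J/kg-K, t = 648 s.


alpha = 0.369 / (2232.105 * 833.813) = 1.9826e-07 m^2/s
alpha * t = 0.00012847
delta = sqrt(0.00012847) * 1000 = 11.335 mm

11.335 mm


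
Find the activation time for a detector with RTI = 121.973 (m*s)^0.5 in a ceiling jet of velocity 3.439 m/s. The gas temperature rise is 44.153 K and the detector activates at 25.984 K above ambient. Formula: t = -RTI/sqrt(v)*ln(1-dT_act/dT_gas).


dT_act/dT_gas = 0.58850
ln(1 - 0.58850) = -0.88794
t = -121.973 / sqrt(3.439) * -0.88794 = 58.403 s

58.403 s


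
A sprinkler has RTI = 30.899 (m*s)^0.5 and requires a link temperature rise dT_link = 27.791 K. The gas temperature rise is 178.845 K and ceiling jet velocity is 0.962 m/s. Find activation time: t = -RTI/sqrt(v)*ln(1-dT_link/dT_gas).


dT_link/dT_gas = 0.15539
ln(1 - 0.15539) = -0.16888
t = -30.899 / sqrt(0.962) * -0.16888 = 5.3204 s

5.3204 s


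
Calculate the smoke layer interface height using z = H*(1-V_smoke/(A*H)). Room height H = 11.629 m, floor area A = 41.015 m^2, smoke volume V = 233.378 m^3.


V/(A*H) = 0.48930
1 - 0.48930 = 0.51070
z = 11.629 * 0.51070 = 5.9389 m

5.9389 m


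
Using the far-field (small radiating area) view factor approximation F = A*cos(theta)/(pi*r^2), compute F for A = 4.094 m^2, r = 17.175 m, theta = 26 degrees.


cos(26 deg) = 0.89879
pi*r^2 = 926.71
F = 4.094 * 0.89879 / 926.71 = 0.0039707

0.0039707


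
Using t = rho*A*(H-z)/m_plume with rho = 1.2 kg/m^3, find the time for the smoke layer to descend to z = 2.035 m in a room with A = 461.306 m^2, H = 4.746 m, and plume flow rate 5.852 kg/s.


H - z = 2.711 m
t = 1.2 * 461.306 * 2.711 / 5.852 = 256.45 s

256.45 s


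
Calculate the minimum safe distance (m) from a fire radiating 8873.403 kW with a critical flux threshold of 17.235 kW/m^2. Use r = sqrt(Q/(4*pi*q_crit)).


4*pi*q_crit = 216.58
Q/(4*pi*q_crit) = 40.970
r = sqrt(40.970) = 6.4008 m

6.4008 m


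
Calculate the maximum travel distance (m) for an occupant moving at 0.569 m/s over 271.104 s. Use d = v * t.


d = 0.569 * 271.104 = 154.26 m

154.26 m


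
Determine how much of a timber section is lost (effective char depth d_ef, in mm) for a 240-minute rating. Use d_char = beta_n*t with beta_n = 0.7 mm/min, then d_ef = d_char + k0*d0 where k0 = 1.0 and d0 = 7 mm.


d_char = 0.7 * 240 = 168 mm
d_ef = 168 + 1.0*7 = 175 mm

175 mm


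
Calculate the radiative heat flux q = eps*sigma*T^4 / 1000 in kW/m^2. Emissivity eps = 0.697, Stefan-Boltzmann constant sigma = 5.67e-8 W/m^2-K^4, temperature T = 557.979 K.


T^4 = 9.6933e+10
q = 0.697 * 5.67e-8 * 9.6933e+10 / 1000 = 3.8308 kW/m^2

3.8308 kW/m^2


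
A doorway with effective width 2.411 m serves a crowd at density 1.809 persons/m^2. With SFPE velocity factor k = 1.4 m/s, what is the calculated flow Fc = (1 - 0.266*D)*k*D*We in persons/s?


1 - 0.266*D = 1 - 0.266*1.809 = 0.51881
Fs = 0.51881 * 1.4 * 1.809 = 1.3139 persons/(s*m)
Fc = 1.3139 * 2.411 = 3.1679 persons/s

3.1679 persons/s


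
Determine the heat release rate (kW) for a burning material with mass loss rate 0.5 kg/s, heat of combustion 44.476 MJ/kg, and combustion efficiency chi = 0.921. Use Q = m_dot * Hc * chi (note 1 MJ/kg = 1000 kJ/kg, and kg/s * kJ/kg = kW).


Hc = 44.476 MJ/kg = 44.476 * 1000 kJ/kg = 44476 kJ/kg
Q = 0.5 kg/s * 44476 kJ/kg * 0.921 = 20481.198 kW

20481.198 kW


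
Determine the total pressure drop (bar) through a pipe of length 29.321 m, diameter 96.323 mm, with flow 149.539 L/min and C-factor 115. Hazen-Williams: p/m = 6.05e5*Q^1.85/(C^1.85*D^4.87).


Q^1.85 = 10551
C^1.85 = 6490.7
D^4.87 = 4.5789e+09
p/m = 0.00021478 bar/m
p_total = 0.00021478 * 29.321 = 0.0062976 bar

0.0062976 bar


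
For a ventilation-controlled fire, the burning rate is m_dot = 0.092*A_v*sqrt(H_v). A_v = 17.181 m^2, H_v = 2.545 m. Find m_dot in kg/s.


sqrt(H_v) = 1.5953
m_dot = 0.092 * 17.181 * 1.5953 = 2.5216 kg/s

2.5216 kg/s


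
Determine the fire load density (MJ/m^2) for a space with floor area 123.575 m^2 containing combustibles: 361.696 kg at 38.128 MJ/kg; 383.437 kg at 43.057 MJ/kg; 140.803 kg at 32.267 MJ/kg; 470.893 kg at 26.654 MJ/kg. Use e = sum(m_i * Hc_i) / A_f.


Total energy = 361.696*38.128 + 383.437*43.057 + 140.803*32.267 + 470.893*26.654
= 13790.75 + 16509.65 + 4543.290 + 12551.18
= 47394.86 MJ
e = 47394.86 / 123.575 = 383.53 MJ/m^2

383.53 MJ/m^2


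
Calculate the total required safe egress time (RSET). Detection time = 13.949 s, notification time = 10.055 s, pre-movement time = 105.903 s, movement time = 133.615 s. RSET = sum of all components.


Total = 13.949 + 10.055 + 105.903 + 133.615 = 263.522 s

263.522 s


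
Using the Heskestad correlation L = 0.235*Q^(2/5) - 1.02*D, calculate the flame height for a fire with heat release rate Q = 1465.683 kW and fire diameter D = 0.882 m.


Q^(2/5) = 18.468
0.235 * Q^(2/5) = 4.3399
1.02 * D = 0.89964
L = 3.4403 m

3.4403 m


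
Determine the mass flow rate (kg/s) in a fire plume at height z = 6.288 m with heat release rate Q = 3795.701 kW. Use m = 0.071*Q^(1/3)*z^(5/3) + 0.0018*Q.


Q^(1/3) = 15.599
z^(5/3) = 21.422
First term = 0.071 * 15.599 * 21.422 = 23.725
Second term = 0.0018 * 3795.701 = 6.8323
m = 30.557 kg/s

30.557 kg/s


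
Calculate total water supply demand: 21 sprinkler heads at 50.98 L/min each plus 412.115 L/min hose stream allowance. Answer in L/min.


Sprinkler demand = 21 * 50.98 = 1070.58 L/min
Total = 1070.58 + 412.115 = 1482.695 L/min

1482.695 L/min


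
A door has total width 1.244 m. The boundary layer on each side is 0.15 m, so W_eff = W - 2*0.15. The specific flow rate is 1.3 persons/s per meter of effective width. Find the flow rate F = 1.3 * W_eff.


W_eff = 1.244 - 0.30 = 0.944 m
F = 1.3 * 0.944 = 1.2272 persons/s

1.2272 persons/s


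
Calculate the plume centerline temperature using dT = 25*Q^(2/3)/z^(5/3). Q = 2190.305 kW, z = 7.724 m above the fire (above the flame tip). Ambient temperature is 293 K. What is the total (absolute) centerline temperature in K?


Q^(2/3) = 168.66
z^(5/3) = 30.181
dT = 25 * 168.66 / 30.181 = 139.70 K
T = 293 + 139.70 = 432.70 K

432.70 K


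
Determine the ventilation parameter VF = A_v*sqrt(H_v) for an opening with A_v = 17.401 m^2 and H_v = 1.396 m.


sqrt(H_v) = 1.1815
VF = 17.401 * 1.1815 = 20.560 m^(5/2)

20.560 m^(5/2)


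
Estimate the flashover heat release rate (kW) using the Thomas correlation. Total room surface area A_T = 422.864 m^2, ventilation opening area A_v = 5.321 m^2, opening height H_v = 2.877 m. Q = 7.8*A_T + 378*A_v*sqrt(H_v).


7.8*A_T = 3298.3
sqrt(H_v) = 1.6962
378*A_v*sqrt(H_v) = 3411.6
Q = 3298.3 + 3411.6 = 6709.9 kW

6709.9 kW


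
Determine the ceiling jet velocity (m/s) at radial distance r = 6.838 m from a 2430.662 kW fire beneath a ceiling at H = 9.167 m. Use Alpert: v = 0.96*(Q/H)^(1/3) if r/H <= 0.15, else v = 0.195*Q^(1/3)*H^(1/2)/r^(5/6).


r/H = 6.838 / 9.167 = 0.74594
r/H > 0.15, so v = 0.195*Q^(1/3)*H^(1/2)/r^(5/6)
Q^(1/3) = 13.445
H^(1/2) = 3.0277
r^(5/6) = 4.9633
v = 0.195 * 13.445 * 3.0277 / 4.9633 = 1.5994 m/s

1.5994 m/s


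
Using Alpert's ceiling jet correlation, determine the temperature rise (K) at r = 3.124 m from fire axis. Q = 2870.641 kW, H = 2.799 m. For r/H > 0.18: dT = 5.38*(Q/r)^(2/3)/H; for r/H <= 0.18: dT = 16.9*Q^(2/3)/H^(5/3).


r/H = 3.124 / 2.799 = 1.1161
r/H > 0.18, so dT = 5.38*(Q/r)^(2/3)/H
Q/r = 918.90
(Q/r)^(2/3) = 94.517
dT = 5.38 * 94.517 / 2.799 = 181.67 K

181.67 K


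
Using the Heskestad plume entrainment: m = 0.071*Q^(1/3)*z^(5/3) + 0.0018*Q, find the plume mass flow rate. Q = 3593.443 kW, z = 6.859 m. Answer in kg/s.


Q^(1/3) = 15.317
z^(5/3) = 24.761
First term = 0.071 * 15.317 * 24.761 = 26.928
Second term = 0.0018 * 3593.443 = 6.4682
m = 33.396 kg/s

33.396 kg/s


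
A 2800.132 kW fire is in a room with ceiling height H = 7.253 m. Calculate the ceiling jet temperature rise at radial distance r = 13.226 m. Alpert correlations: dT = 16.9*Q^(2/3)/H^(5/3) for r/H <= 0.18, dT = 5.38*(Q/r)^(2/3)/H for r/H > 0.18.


r/H = 13.226 / 7.253 = 1.8235
r/H > 0.18, so dT = 5.38*(Q/r)^(2/3)/H
Q/r = 211.71
(Q/r)^(2/3) = 35.522
dT = 5.38 * 35.522 / 7.253 = 26.349 K

26.349 K


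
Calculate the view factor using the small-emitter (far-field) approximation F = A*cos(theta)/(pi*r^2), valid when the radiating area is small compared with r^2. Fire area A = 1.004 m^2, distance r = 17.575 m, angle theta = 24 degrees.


cos(24 deg) = 0.91355
pi*r^2 = 970.38
F = 1.004 * 0.91355 / 970.38 = 0.00094520

0.00094520


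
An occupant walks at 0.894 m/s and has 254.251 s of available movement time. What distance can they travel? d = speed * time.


d = 0.894 * 254.251 = 227.30 m

227.30 m


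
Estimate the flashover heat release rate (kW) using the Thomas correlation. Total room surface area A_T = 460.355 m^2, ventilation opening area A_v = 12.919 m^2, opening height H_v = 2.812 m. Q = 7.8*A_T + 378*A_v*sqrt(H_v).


7.8*A_T = 3590.769
sqrt(H_v) = 1.6769
378*A_v*sqrt(H_v) = 8189.0
Q = 3590.769 + 8189.0 = 11780 kW

11780 kW


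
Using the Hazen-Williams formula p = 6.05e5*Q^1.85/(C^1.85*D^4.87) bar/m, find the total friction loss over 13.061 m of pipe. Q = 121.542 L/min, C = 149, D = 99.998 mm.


Q^1.85 = 7190.2
C^1.85 = 10481
D^4.87 = 5.4949e+09
p/m = 7.5535e-05 bar/m
p_total = 7.5535e-05 * 13.061 = 0.00098656 bar

0.00098656 bar


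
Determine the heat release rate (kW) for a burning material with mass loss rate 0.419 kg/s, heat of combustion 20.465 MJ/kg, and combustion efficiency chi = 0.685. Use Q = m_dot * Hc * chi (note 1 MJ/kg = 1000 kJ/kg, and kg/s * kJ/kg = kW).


Hc = 20.465 MJ/kg = 20.465 * 1000 kJ/kg = 20465 kJ/kg
Q = 0.419 kg/s * 20465 kJ/kg * 0.685 = 5873.8 kW

5873.8 kW


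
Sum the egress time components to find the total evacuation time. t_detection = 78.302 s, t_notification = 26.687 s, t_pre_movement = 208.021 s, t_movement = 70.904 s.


Total = 78.302 + 26.687 + 208.021 + 70.904 = 383.914 s

383.914 s


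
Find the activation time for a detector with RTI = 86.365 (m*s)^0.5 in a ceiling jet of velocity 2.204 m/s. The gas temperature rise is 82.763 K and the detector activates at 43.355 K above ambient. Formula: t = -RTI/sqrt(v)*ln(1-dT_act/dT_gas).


dT_act/dT_gas = 0.52385
ln(1 - 0.52385) = -0.74201
t = -86.365 / sqrt(2.204) * -0.74201 = 43.166 s

43.166 s


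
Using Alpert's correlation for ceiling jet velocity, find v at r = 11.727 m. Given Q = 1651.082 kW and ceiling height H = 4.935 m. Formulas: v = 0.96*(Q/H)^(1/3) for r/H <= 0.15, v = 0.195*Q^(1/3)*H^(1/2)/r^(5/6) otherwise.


r/H = 11.727 / 4.935 = 2.3763
r/H > 0.15, so v = 0.195*Q^(1/3)*H^(1/2)/r^(5/6)
Q^(1/3) = 11.819
H^(1/2) = 2.2215
r^(5/6) = 7.7802
v = 0.195 * 11.819 * 2.2215 / 7.7802 = 0.65808 m/s

0.65808 m/s


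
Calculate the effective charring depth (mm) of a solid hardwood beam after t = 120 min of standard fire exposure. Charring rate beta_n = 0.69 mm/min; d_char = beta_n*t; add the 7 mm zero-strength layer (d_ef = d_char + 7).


d_char = 0.69 * 120 = 82.8 mm
d_ef = 82.8 + 1.0*7 = 89.8 mm

89.8 mm


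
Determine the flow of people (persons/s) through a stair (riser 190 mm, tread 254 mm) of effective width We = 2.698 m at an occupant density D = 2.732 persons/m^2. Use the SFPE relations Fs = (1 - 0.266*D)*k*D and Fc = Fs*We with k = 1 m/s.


1 - 0.266*D = 1 - 0.266*2.732 = 0.27329
Fs = 0.27329 * 1 * 2.732 = 0.74662 persons/(s*m)
Fc = 0.74662 * 2.698 = 2.0144 persons/s

2.0144 persons/s


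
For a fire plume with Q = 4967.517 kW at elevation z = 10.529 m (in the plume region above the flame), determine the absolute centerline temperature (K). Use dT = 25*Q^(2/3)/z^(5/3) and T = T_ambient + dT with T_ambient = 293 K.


Q^(2/3) = 291.13
z^(5/3) = 50.580
dT = 25 * 291.13 / 50.580 = 143.90 K
T = 293 + 143.90 = 436.90 K

436.90 K


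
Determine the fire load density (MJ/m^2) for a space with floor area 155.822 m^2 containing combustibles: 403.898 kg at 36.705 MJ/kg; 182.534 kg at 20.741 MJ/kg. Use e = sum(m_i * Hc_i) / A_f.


Total energy = 403.898*36.705 + 182.534*20.741
= 14825.08 + 3785.938
= 18611.01 MJ
e = 18611.01 / 155.822 = 119.44 MJ/m^2

119.44 MJ/m^2


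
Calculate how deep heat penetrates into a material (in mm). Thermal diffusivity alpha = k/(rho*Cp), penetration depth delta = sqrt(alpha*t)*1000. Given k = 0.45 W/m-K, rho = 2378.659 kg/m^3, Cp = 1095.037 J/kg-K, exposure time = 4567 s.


alpha = 0.45 / (2378.659 * 1095.037) = 1.7276e-07 m^2/s
alpha * t = 0.00078901
delta = sqrt(0.00078901) * 1000 = 28.089 mm

28.089 mm


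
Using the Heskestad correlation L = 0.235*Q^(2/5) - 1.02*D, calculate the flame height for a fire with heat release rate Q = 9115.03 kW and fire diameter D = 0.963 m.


Q^(2/5) = 38.362
0.235 * Q^(2/5) = 9.0151
1.02 * D = 0.98226
L = 8.0329 m

8.0329 m


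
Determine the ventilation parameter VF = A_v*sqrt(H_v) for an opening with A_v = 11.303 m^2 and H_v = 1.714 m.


sqrt(H_v) = 1.3092
VF = 11.303 * 1.3092 = 14.798 m^(5/2)

14.798 m^(5/2)


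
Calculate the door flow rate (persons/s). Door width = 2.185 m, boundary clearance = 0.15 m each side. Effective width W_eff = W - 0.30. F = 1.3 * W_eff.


W_eff = 2.185 - 0.30 = 1.885 m
F = 1.3 * 1.885 = 2.4505 persons/s

2.4505 persons/s


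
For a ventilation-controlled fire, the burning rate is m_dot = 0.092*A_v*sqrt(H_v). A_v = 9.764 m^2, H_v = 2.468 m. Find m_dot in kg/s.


sqrt(H_v) = 1.5710
m_dot = 0.092 * 9.764 * 1.5710 = 1.4112 kg/s

1.4112 kg/s


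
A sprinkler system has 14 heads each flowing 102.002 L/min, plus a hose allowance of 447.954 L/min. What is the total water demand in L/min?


Sprinkler demand = 14 * 102.002 = 1428.028 L/min
Total = 1428.028 + 447.954 = 1875.982 L/min

1875.982 L/min


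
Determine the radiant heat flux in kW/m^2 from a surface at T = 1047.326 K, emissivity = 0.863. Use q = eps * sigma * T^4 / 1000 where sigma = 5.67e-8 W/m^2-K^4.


T^4 = 1.2032e+12
q = 0.863 * 5.67e-8 * 1.2032e+12 / 1000 = 58.874 kW/m^2

58.874 kW/m^2


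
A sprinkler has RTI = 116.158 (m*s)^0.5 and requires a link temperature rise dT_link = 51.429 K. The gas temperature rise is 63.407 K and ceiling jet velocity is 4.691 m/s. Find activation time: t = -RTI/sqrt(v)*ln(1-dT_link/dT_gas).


dT_link/dT_gas = 0.81109
ln(1 - 0.81109) = -1.6665
t = -116.158 / sqrt(4.691) * -1.6665 = 89.376 s

89.376 s


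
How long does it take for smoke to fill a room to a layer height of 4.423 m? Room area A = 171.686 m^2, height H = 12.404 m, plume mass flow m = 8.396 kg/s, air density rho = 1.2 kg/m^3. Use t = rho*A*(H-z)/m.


H - z = 7.981 m
t = 1.2 * 171.686 * 7.981 / 8.396 = 195.84 s

195.84 s


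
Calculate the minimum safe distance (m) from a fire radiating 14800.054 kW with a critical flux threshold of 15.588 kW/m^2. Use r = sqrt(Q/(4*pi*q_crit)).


4*pi*q_crit = 195.88
Q/(4*pi*q_crit) = 75.555
r = sqrt(75.555) = 8.6922 m

8.6922 m


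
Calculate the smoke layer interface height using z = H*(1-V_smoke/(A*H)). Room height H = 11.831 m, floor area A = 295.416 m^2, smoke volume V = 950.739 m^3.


V/(A*H) = 0.27202
1 - 0.27202 = 0.72798
z = 11.831 * 0.72798 = 8.6127 m

8.6127 m


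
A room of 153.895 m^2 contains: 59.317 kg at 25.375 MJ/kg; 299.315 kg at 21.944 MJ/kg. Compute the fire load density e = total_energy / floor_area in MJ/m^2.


Total energy = 59.317*25.375 + 299.315*21.944
= 1505.169 + 6568.168
= 8073.337 MJ
e = 8073.337 / 153.895 = 52.460 MJ/m^2

52.460 MJ/m^2


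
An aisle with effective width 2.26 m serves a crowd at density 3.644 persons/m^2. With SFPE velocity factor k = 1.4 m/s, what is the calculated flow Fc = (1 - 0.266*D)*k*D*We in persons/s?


1 - 0.266*D = 1 - 0.266*3.644 = 0.030696
Fs = 0.030696 * 1.4 * 3.644 = 0.15660 persons/(s*m)
Fc = 0.15660 * 2.26 = 0.35391 persons/s

0.35391 persons/s


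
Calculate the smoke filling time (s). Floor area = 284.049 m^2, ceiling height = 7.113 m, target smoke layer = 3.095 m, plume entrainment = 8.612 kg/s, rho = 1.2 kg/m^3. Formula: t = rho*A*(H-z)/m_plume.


H - z = 4.018 m
t = 1.2 * 284.049 * 4.018 / 8.612 = 159.03 s

159.03 s


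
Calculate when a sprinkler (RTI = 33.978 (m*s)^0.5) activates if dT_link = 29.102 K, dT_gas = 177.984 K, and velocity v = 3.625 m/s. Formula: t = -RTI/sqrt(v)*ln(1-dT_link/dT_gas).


dT_link/dT_gas = 0.16351
ln(1 - 0.16351) = -0.17854
t = -33.978 / sqrt(3.625) * -0.17854 = 3.1862 s

3.1862 s


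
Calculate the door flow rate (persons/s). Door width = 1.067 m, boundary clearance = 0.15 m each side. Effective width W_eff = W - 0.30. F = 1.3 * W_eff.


W_eff = 1.067 - 0.30 = 0.767 m
F = 1.3 * 0.767 = 0.99710 persons/s

0.99710 persons/s


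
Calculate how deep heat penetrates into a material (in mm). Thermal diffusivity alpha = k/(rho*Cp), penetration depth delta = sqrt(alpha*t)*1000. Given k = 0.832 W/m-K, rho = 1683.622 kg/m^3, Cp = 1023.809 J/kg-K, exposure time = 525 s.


alpha = 0.832 / (1683.622 * 1023.809) = 4.8268e-07 m^2/s
alpha * t = 0.00025341
delta = sqrt(0.00025341) * 1000 = 15.919 mm

15.919 mm


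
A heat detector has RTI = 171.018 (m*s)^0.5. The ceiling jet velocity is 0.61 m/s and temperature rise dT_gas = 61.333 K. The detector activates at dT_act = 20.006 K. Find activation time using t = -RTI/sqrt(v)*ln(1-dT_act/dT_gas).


dT_act/dT_gas = 0.32619
ln(1 - 0.32619) = -0.39480
t = -171.018 / sqrt(0.61) * -0.39480 = 86.448 s

86.448 s


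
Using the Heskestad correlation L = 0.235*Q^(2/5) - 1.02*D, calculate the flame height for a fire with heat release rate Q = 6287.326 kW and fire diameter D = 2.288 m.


Q^(2/5) = 33.066
0.235 * Q^(2/5) = 7.7706
1.02 * D = 2.3338
L = 5.4368 m

5.4368 m


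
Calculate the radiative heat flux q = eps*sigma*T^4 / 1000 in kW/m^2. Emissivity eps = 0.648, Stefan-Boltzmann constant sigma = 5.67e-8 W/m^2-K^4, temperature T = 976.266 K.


T^4 = 9.0839e+11
q = 0.648 * 5.67e-8 * 9.0839e+11 / 1000 = 33.376 kW/m^2

33.376 kW/m^2


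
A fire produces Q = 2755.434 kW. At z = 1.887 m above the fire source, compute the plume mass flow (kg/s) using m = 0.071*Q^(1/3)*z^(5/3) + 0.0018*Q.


Q^(1/3) = 14.019
z^(5/3) = 2.8815
First term = 0.071 * 14.019 * 2.8815 = 2.8682
Second term = 0.0018 * 2755.434 = 4.9598
m = 7.8280 kg/s

7.8280 kg/s


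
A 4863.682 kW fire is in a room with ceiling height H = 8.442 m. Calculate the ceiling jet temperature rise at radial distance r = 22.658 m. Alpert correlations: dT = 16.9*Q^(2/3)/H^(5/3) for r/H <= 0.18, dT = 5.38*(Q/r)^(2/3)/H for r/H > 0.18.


r/H = 22.658 / 8.442 = 2.6840
r/H > 0.18, so dT = 5.38*(Q/r)^(2/3)/H
Q/r = 214.66
(Q/r)^(2/3) = 35.851
dT = 5.38 * 35.851 / 8.442 = 22.847 K

22.847 K


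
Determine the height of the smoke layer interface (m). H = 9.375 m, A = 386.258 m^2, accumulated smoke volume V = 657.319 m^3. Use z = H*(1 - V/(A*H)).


V/(A*H) = 0.18152
1 - 0.18152 = 0.81848
z = 9.375 * 0.81848 = 7.6732 m

7.6732 m


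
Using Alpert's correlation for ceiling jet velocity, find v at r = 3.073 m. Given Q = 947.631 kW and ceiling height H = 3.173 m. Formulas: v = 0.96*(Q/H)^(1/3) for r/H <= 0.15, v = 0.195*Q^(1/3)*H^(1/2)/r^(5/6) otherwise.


r/H = 3.073 / 3.173 = 0.96848
r/H > 0.15, so v = 0.195*Q^(1/3)*H^(1/2)/r^(5/6)
Q^(1/3) = 9.8223
H^(1/2) = 1.7813
r^(5/6) = 2.5486
v = 0.195 * 9.8223 * 1.7813 / 2.5486 = 1.3387 m/s

1.3387 m/s


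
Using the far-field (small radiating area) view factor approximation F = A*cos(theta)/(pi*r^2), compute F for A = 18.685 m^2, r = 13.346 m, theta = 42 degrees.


cos(42 deg) = 0.74314
pi*r^2 = 559.57
F = 18.685 * 0.74314 / 559.57 = 0.024815

0.024815


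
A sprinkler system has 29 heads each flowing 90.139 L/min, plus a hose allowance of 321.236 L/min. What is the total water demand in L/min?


Sprinkler demand = 29 * 90.139 = 2614.031 L/min
Total = 2614.031 + 321.236 = 2935.267 L/min

2935.267 L/min


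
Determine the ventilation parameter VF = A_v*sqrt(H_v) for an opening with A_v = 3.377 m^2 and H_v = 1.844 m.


sqrt(H_v) = 1.3579
VF = 3.377 * 1.3579 = 4.5858 m^(5/2)

4.5858 m^(5/2)


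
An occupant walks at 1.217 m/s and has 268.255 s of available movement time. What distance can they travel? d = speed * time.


d = 1.217 * 268.255 = 326.47 m

326.47 m


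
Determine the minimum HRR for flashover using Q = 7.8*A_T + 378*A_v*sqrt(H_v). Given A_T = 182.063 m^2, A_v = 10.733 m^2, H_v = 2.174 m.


7.8*A_T = 1420.1
sqrt(H_v) = 1.4744
378*A_v*sqrt(H_v) = 5981.9
Q = 1420.1 + 5981.9 = 7402.0 kW

7402.0 kW


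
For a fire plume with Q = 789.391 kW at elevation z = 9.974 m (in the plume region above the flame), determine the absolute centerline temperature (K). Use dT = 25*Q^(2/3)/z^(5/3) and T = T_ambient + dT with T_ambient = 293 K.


Q^(2/3) = 85.414
z^(5/3) = 46.215
dT = 25 * 85.414 / 46.215 = 46.205 K
T = 293 + 46.205 = 339.20 K

339.20 K


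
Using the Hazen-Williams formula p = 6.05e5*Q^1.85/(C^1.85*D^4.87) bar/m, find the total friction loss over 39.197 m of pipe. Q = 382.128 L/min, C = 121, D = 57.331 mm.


Q^1.85 = 59853
C^1.85 = 7131.0
D^4.87 = 3.6590e+08
p/m = 0.013878 bar/m
p_total = 0.013878 * 39.197 = 0.54398 bar

0.54398 bar


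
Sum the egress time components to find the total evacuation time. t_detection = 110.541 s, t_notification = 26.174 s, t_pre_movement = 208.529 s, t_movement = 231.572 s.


Total = 110.541 + 26.174 + 208.529 + 231.572 = 576.816 s

576.816 s


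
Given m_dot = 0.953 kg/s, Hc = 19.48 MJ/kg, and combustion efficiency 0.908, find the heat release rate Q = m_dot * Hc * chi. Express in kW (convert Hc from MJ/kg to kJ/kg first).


Hc = 19.48 MJ/kg = 19.48 * 1000 kJ/kg = 19480 kJ/kg
Q = 0.953 kg/s * 19480 kJ/kg * 0.908 = 16857 kW

16857 kW


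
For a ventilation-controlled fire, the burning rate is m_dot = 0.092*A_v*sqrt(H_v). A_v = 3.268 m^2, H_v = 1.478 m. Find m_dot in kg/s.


sqrt(H_v) = 1.2157
m_dot = 0.092 * 3.268 * 1.2157 = 0.36552 kg/s

0.36552 kg/s


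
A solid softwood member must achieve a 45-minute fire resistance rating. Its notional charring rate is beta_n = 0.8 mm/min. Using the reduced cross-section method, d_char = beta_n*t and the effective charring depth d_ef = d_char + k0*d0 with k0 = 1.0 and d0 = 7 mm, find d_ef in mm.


d_char = 0.8 * 45 = 36 mm
d_ef = 36 + 1.0*7 = 43 mm

43 mm


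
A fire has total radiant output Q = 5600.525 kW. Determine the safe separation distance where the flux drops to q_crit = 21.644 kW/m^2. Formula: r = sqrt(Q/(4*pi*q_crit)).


4*pi*q_crit = 271.99
Q/(4*pi*q_crit) = 20.591
r = sqrt(20.591) = 4.5378 m

4.5378 m


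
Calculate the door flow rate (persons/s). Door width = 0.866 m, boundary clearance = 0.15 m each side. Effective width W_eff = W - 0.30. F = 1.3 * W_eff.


W_eff = 0.866 - 0.30 = 0.566 m
F = 1.3 * 0.566 = 0.73580 persons/s

0.73580 persons/s


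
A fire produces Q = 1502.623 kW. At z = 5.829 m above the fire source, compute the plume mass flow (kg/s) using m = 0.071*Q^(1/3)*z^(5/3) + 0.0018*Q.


Q^(1/3) = 11.454
z^(5/3) = 18.879
First term = 0.071 * 11.454 * 18.879 = 15.353
Second term = 0.0018 * 1502.623 = 2.7047
m = 18.058 kg/s

18.058 kg/s


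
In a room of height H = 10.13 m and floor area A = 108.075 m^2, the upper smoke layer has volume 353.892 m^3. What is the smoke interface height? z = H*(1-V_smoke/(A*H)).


V/(A*H) = 0.32325
1 - 0.32325 = 0.67675
z = 10.13 * 0.67675 = 6.8555 m

6.8555 m


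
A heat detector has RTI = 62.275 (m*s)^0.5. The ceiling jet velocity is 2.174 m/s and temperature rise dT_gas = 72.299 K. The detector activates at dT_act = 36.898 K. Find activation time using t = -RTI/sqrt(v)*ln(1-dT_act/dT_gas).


dT_act/dT_gas = 0.51035
ln(1 - 0.51035) = -0.71407
t = -62.275 / sqrt(2.174) * -0.71407 = 30.160 s

30.160 s


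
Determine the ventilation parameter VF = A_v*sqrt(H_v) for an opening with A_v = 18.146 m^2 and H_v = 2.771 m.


sqrt(H_v) = 1.6646
VF = 18.146 * 1.6646 = 30.206 m^(5/2)

30.206 m^(5/2)


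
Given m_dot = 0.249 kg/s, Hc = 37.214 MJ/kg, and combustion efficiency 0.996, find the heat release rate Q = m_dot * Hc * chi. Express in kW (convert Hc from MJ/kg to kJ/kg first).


Hc = 37.214 MJ/kg = 37.214 * 1000 kJ/kg = 37214 kJ/kg
Q = 0.249 kg/s * 37214 kJ/kg * 0.996 = 9229.2 kW

9229.2 kW


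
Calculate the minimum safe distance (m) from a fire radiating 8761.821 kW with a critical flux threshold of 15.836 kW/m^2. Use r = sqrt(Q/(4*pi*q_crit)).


4*pi*q_crit = 199.00
Q/(4*pi*q_crit) = 44.029
r = sqrt(44.029) = 6.6354 m

6.6354 m


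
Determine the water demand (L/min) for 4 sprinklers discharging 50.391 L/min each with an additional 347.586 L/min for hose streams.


Sprinkler demand = 4 * 50.391 = 201.564 L/min
Total = 201.564 + 347.586 = 549.15 L/min

549.15 L/min


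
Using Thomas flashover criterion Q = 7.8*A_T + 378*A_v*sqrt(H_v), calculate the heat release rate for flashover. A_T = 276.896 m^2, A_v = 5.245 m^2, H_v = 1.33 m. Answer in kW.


7.8*A_T = 2159.8
sqrt(H_v) = 1.1533
378*A_v*sqrt(H_v) = 2286.5
Q = 2159.8 + 2286.5 = 4446.2 kW

4446.2 kW
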